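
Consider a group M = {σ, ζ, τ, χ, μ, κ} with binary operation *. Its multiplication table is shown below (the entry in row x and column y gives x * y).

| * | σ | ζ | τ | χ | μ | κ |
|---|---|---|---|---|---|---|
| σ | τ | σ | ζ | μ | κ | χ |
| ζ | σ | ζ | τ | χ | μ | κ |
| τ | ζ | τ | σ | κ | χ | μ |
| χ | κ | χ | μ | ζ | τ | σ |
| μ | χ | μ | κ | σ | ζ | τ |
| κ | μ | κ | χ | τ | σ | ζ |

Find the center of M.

{ζ}

An element z is central iff its row equals its column in the table.
For τ: τ * μ = χ ≠ κ = μ * τ, so τ ∉ Z.
Checking each element this way leaves Z(M) = {ζ}.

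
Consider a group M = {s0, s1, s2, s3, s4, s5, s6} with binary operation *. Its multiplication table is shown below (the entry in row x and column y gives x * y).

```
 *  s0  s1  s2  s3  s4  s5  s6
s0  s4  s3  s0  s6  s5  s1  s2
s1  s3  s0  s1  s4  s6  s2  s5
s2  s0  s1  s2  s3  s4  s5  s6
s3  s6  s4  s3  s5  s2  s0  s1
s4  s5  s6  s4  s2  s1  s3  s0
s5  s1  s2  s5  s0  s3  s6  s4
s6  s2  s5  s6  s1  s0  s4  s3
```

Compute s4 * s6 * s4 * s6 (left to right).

s4

s4 * s6 = s0
s0 * s4 = s5
s5 * s6 = s4
(Structurally, M here is isomorphic to the cyclic group Z_7.)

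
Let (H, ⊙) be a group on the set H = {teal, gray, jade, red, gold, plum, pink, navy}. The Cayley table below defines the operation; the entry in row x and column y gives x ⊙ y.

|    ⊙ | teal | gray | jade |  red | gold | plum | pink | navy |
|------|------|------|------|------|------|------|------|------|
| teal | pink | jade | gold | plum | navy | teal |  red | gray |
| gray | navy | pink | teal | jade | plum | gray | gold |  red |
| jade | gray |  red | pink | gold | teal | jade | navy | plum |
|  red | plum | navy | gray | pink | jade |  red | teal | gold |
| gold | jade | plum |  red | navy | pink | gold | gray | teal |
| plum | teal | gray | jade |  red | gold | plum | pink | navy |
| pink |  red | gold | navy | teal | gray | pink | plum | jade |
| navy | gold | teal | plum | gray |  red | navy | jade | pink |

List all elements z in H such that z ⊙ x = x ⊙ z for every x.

{pink, plum}

An element z is central iff its row equals its column in the table.
For jade: jade ⊙ gray = red ≠ teal = gray ⊙ jade, so jade ∉ Z.
Checking each element this way leaves Z(H) = {pink, plum}.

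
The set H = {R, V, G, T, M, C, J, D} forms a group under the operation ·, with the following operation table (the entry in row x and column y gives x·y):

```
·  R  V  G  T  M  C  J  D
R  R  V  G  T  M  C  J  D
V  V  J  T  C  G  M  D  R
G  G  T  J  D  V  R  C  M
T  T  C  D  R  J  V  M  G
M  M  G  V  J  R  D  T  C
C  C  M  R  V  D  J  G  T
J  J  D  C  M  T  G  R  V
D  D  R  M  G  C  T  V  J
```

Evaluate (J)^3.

J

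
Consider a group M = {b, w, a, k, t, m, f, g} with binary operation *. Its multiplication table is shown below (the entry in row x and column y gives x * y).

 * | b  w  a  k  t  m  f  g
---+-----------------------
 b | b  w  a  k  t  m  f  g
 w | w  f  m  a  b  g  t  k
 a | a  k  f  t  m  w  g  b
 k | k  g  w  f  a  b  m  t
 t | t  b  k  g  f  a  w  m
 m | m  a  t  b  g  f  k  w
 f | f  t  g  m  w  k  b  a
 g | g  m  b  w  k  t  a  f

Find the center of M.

{b, f}

An element z is central iff its row equals its column in the table.
For a: a * w = k ≠ m = w * a, so a ∉ Z.
Checking each element this way leaves Z(M) = {b, f}.
(Structurally, M here is isomorphic to the quaternion group Q_8.)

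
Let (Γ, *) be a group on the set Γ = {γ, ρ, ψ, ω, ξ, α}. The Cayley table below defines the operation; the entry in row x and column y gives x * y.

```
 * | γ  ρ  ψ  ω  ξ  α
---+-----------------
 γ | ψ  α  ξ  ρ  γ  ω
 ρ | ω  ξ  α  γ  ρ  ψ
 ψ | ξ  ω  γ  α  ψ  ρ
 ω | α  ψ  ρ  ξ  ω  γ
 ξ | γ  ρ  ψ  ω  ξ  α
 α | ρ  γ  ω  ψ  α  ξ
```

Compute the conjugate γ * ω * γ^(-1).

The identity is ξ. In row γ, the entry ξ sits in column ψ, so γ^(-1) = ψ.
γ * ω = ρ
ρ * ψ = α
(Structurally, Γ here is isomorphic to the symmetric group S_3.)

α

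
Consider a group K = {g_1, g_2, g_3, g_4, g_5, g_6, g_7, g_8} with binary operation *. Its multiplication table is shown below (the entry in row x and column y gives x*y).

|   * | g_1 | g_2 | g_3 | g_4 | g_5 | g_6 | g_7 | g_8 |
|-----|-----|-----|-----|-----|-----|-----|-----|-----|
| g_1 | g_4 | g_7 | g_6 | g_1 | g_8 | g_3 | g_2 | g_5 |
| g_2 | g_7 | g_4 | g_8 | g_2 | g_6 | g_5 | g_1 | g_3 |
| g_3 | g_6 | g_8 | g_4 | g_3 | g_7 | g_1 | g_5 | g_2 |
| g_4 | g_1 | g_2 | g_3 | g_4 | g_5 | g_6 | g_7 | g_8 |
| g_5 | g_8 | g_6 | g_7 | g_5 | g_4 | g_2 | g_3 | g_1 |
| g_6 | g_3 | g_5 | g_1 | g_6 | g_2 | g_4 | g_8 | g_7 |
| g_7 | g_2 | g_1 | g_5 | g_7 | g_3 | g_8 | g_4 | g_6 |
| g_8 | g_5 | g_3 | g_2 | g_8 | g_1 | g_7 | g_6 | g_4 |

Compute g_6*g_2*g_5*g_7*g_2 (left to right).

g_6*g_2 = g_5
g_5*g_5 = g_4
g_4*g_7 = g_7
g_7*g_2 = g_1
(Structurally, K here is isomorphic to the elementary abelian group (Z_2)^3.)

g_1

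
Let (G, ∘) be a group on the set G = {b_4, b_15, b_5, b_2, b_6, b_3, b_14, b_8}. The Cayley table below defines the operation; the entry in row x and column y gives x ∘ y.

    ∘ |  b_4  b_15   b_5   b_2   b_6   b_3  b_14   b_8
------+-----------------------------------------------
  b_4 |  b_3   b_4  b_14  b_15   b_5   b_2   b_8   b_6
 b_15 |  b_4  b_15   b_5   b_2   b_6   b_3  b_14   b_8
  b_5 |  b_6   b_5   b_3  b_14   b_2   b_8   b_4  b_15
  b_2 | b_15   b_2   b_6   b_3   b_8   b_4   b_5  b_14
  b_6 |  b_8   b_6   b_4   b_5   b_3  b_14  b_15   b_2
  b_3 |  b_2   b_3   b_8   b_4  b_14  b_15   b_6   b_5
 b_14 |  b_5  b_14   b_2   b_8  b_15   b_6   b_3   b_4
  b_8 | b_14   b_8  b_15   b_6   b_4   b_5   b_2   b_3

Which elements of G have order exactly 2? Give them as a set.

{b_3}

Identity is b_15. Compute the order of each non-identity element by repeated multiplication:
  b_4: b_4 → b_3 → b_2 → b_15  (order 4)
  b_5: b_5 → b_3 → b_8 → b_15  (order 4)
  b_2: b_2 → b_3 → b_4 → b_15  (order 4)
  b_6: b_6 → b_3 → b_14 → b_15  (order 4)
  b_3: b_3 → b_15  (order 2)
  b_14: b_14 → b_3 → b_6 → b_15  (order 4)
  b_8: b_8 → b_3 → b_5 → b_15  (order 4)
Elements of order 2: {b_3}.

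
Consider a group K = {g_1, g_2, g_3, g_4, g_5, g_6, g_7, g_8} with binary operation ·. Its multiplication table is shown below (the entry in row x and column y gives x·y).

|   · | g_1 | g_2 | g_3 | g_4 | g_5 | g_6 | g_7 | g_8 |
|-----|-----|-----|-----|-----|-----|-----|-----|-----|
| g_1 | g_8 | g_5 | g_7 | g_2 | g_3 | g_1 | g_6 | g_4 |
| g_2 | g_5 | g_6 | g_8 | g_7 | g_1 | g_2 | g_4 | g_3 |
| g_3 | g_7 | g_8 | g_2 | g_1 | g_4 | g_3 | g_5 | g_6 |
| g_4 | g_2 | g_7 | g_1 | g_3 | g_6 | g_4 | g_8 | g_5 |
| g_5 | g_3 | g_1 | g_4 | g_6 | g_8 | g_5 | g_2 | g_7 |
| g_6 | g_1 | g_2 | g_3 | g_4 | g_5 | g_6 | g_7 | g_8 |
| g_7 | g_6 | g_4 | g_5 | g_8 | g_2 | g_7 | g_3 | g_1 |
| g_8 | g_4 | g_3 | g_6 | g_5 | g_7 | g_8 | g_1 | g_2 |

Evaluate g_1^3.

g_1^1 = g_1
g_1^2 = g_1·g_1 = g_8
g_1^3 = g_8·g_1 = g_4

g_4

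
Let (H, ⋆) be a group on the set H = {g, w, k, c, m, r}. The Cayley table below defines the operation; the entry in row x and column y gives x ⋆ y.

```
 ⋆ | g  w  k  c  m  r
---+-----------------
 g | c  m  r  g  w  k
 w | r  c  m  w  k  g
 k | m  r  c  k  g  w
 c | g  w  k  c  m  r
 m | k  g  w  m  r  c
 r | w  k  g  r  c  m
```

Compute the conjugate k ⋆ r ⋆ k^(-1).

The identity is c. In row k, the entry c sits in column k, so k^(-1) = k.
k ⋆ r = w
w ⋆ k = m

m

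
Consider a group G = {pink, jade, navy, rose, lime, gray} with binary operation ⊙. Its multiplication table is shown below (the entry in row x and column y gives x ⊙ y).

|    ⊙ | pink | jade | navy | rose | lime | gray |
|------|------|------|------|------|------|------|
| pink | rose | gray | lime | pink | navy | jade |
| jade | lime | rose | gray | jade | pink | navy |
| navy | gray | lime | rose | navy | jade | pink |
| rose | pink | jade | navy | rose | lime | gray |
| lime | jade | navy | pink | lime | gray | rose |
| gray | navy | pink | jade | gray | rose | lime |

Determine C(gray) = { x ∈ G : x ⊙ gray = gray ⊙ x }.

Compare row gray with column gray entry by entry.
lime ⊙ gray = rose = gray ⊙ lime, so lime commutes with gray.
navy ⊙ gray = pink but gray ⊙ navy = jade, so navy does not.
Collecting the elements that commute with gray: C(gray) = {gray, lime, rose}.
(Structurally, G here is isomorphic to the symmetric group S_3.)

{gray, lime, rose}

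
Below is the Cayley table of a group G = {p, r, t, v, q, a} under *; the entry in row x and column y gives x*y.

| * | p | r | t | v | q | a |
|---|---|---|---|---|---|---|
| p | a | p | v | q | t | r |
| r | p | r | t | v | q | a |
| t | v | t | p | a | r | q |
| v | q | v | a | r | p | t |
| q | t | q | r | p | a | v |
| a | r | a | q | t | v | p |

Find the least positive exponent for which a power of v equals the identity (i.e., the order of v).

The identity element is r (its row matches the header).
v^1 = v
v^2 = v*v = r
The first power of v equal to the identity is v^2, so ord(v) = 2.

2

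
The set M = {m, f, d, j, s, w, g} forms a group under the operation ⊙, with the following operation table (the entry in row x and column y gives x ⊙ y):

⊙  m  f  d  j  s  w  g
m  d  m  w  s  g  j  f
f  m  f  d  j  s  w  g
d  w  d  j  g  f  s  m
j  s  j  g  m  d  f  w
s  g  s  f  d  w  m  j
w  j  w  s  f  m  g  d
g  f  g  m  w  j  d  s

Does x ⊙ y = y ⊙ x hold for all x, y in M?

Check whether the table is symmetric across its main diagonal.
Every entry (row x, col y) equals the entry (row y, col x), so M is abelian.

Yes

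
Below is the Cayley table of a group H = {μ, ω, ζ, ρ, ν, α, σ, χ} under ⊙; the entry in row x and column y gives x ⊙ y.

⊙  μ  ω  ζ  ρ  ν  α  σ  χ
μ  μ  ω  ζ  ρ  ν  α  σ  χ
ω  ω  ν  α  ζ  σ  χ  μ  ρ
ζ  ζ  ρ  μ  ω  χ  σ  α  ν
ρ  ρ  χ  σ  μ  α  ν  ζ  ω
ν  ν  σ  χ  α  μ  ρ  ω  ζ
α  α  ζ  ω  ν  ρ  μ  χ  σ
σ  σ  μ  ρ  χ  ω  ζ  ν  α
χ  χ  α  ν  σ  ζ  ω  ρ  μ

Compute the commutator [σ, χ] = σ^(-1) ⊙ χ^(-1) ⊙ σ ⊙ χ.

Identity is μ; from the table σ^(-1) = ω and χ^(-1) = χ.
ω ⊙ χ = ρ
ρ ⊙ σ = ζ
ζ ⊙ χ = ν
(Structurally, H here is isomorphic to the dihedral group D_4.)

ν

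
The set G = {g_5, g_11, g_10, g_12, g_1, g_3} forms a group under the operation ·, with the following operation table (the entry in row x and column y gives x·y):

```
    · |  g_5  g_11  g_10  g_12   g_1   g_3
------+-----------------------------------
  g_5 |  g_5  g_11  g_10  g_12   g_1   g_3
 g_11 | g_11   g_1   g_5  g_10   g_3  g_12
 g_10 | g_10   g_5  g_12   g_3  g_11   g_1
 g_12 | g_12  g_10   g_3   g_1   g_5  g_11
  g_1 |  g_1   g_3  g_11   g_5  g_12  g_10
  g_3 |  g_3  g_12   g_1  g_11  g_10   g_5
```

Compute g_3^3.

g_3^1 = g_3
g_3^2 = g_3·g_3 = g_5
g_3^3 = g_5·g_3 = g_3

g_3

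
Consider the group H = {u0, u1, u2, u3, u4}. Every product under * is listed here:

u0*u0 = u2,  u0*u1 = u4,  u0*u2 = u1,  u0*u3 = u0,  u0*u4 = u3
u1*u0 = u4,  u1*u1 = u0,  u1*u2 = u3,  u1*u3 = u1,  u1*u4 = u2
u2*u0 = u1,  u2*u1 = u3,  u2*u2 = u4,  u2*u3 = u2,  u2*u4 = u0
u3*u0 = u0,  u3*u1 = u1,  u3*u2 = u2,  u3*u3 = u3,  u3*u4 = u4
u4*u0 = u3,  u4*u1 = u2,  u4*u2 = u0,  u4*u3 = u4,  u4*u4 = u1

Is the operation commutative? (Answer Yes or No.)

Check whether the table is symmetric across its main diagonal.
Every entry (row x, col y) equals the entry (row y, col x), so H is abelian.

Yes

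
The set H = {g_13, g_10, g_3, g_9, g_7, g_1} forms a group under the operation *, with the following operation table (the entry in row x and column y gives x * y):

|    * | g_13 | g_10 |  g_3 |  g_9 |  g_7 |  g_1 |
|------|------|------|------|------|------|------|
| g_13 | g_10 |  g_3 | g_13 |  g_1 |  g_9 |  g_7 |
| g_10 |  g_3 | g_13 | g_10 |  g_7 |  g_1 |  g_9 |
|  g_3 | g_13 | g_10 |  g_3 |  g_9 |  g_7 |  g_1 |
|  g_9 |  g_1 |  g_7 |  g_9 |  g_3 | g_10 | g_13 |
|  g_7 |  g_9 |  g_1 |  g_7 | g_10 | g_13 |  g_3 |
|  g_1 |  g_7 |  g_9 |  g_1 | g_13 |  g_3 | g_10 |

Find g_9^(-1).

g_9

First locate the identity: row g_3 matches the header, so g_3 is the identity.
Scan row g_9 for g_3: g_9 * g_9 = g_3. Hence g_9^(-1) = g_9.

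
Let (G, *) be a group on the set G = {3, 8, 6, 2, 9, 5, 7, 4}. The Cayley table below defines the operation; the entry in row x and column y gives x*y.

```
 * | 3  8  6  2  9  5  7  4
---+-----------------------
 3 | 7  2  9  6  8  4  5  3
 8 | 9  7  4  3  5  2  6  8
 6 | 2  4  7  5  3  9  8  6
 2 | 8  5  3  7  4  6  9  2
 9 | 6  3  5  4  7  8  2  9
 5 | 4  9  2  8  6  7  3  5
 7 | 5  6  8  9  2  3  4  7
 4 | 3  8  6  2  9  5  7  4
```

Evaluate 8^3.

8^1 = 8
8^2 = 8*8 = 7
8^3 = 7*8 = 6

6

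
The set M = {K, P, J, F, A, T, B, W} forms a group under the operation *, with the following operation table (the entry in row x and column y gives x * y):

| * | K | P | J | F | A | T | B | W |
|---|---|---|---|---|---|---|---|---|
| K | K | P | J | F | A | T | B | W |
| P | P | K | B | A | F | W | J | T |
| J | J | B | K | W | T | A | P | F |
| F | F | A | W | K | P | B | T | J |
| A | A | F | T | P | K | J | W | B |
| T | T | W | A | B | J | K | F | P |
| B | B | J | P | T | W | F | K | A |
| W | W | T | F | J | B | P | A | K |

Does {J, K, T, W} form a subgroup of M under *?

T * J = A, which is not in {J, K, T, W}.
The subset is not closed under *, so it is not a subgroup.

No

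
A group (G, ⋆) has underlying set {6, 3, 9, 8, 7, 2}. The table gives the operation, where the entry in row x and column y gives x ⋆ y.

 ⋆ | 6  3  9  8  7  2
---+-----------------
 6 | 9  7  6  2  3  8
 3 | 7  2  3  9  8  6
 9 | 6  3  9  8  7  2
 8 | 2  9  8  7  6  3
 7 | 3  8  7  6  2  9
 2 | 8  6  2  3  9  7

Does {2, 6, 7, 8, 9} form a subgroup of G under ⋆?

2 ⋆ 8 = 3, which is not in {2, 6, 7, 8, 9}.
The subset is not closed under ⋆, so it is not a subgroup.
(Structurally, G here is isomorphic to the cyclic group Z_6.)

No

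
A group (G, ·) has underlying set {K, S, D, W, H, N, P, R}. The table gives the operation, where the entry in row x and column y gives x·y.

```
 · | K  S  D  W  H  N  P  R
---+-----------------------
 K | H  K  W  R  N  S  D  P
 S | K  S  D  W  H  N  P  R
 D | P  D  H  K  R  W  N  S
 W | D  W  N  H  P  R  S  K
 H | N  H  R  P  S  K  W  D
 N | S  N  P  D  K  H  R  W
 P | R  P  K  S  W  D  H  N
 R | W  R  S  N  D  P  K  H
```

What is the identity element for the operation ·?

S

The identity e satisfies e·x = x for all x, so its row in the table reproduces the column headers.
Row S reads: K, S, D, W, H, N, P, R — exactly the header order. So S is the identity.
(Structurally, G here is isomorphic to the quaternion group Q_8.)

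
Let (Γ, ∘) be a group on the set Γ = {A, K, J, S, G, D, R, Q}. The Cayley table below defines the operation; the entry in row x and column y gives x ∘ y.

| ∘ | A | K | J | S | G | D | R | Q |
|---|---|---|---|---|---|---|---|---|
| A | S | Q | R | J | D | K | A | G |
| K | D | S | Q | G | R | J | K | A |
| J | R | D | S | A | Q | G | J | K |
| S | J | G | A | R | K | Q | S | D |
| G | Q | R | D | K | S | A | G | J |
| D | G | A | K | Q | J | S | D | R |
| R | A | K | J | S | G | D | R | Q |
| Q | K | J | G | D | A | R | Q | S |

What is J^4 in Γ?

R

J^1 = J
J^2 = J ∘ J = S
J^3 = S ∘ J = A
J^4 = A ∘ J = R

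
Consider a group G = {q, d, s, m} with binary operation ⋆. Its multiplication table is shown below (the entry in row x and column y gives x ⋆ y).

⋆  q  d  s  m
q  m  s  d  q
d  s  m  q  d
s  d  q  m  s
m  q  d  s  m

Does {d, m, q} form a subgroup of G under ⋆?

No

q ⋆ d = s, which is not in {d, m, q}.
The subset is not closed under ⋆, so it is not a subgroup.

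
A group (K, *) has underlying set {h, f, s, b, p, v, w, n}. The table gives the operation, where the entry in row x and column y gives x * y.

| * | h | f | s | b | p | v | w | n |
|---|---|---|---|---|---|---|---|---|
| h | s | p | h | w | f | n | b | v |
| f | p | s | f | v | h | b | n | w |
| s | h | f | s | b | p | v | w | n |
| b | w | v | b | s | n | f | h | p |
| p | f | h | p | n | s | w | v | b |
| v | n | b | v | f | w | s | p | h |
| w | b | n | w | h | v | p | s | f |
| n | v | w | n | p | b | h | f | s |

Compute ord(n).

The identity element is s (its row matches the header).
n^1 = n
n^2 = n * n = s
The first power of n equal to the identity is n^2, so ord(n) = 2.
(Structurally, K here is isomorphic to the elementary abelian group (Z_2)^3.)

2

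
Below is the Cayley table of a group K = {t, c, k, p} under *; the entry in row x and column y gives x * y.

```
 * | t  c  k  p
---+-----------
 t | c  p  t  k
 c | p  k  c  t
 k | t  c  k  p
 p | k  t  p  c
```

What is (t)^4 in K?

t^1 = t
t^2 = t * t = c
t^3 = c * t = p
t^4 = p * t = k

k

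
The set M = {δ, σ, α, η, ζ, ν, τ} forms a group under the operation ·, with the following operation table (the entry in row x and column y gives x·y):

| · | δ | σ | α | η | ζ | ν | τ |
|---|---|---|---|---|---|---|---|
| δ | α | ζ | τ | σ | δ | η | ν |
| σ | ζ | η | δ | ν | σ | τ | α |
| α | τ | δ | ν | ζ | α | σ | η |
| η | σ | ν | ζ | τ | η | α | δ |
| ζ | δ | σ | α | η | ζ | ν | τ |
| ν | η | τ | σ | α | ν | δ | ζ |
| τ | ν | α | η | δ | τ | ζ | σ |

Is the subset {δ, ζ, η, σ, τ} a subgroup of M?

No

σ·τ = α, which is not in {δ, ζ, η, σ, τ}.
The subset is not closed under ·, so it is not a subgroup.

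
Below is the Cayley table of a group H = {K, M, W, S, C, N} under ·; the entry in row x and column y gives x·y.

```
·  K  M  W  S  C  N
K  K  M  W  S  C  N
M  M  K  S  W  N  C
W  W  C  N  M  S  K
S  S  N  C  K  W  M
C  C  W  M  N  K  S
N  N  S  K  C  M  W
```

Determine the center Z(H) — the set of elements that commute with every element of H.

An element z is central iff its row equals its column in the table.
For M: M·N = C ≠ S = N·M, so M ∉ Z.
Checking each element this way leaves Z(H) = {K}.
(Structurally, H here is isomorphic to the symmetric group S_3.)

{K}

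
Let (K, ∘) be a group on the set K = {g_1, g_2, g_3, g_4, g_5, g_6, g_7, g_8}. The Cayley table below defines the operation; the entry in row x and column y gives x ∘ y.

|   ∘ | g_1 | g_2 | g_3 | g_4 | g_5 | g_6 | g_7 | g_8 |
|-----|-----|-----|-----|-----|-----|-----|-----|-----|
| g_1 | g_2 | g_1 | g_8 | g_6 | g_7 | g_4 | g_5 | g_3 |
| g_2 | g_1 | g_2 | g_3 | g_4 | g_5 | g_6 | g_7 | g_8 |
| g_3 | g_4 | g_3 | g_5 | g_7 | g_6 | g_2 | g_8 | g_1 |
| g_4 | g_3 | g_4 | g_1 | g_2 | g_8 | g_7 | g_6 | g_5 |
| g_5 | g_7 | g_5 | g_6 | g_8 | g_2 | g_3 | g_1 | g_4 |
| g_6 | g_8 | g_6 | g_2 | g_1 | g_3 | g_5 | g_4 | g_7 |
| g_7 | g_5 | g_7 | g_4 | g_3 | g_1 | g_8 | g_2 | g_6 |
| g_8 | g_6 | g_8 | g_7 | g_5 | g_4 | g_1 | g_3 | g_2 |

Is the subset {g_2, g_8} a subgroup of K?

Yes

{g_2, g_8} contains the identity g_2.
Checking products: every product of two elements of {g_2, g_8} (read from the table) lies in {g_2, g_8}, so the set is closed.
In a finite group, a nonempty closed subset is a subgroup. So {g_2, g_8} ≤ K.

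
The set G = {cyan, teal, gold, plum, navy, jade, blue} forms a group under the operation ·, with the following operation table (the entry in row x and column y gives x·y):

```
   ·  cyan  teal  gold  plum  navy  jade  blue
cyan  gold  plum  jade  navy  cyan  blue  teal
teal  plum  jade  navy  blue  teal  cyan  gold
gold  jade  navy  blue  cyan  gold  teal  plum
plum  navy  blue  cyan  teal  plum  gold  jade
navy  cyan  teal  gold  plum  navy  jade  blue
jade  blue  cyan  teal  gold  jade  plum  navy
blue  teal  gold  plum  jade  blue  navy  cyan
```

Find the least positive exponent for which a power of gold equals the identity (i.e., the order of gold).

The identity element is navy (its row matches the header).
gold^1 = gold
gold^2 = gold·gold = blue
gold^3 = blue·gold = plum
gold^4 = plum·gold = cyan
gold^5 = cyan·gold = jade
gold^6 = jade·gold = teal
gold^7 = teal·gold = navy
The first power of gold equal to the identity is gold^7, so ord(gold) = 7.

7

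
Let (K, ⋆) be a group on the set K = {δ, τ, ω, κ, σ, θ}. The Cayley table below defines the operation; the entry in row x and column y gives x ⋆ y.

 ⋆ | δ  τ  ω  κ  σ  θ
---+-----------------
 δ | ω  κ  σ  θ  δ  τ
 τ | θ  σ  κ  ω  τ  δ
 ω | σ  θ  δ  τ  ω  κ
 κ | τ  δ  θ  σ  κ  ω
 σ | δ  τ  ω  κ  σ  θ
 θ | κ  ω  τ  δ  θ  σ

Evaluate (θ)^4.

θ^1 = θ
θ^2 = θ ⋆ θ = σ
θ^3 = σ ⋆ θ = θ
θ^4 = θ ⋆ θ = σ

σ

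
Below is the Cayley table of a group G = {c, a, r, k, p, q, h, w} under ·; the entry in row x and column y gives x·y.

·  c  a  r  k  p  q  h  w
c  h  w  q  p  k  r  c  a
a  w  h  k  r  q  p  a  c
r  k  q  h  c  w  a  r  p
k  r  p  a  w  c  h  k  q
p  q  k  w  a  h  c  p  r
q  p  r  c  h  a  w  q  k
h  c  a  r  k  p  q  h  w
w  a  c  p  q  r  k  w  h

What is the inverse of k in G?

q

First locate the identity: row h matches the header, so h is the identity.
Scan row k for h: k·q = h. Hence k^(-1) = q.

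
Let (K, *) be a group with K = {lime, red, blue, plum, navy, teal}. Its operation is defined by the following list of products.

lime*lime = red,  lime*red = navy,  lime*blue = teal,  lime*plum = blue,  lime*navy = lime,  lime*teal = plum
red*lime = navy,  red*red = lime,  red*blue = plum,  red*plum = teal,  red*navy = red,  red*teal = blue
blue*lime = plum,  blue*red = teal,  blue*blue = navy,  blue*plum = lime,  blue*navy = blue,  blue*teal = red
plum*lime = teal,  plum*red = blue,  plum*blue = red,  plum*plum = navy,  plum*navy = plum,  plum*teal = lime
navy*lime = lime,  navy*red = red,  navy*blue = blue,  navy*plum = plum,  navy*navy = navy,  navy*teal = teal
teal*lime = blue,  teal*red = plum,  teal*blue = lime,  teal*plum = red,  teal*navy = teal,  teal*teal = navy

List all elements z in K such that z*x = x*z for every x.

{navy}

An element z is central iff its row equals its column in the table.
For red: red*blue = plum ≠ teal = blue*red, so red ∉ Z.
Checking each element this way leaves Z(K) = {navy}.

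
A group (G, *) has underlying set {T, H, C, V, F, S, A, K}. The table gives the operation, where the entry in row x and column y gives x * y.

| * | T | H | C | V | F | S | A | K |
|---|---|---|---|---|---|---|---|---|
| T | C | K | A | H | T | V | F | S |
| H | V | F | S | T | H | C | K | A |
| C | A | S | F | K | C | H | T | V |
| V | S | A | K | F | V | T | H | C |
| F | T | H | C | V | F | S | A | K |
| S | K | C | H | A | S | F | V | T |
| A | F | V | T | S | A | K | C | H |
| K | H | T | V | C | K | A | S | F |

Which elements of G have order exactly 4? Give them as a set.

Identity is F. Compute the order of each non-identity element by repeated multiplication:
  T: T → C → A → F  (order 4)
  H: H → F  (order 2)
  C: C → F  (order 2)
  V: V → F  (order 2)
  S: S → F  (order 2)
  A: A → C → T → F  (order 4)
  K: K → F  (order 2)
Elements of order 4: {A, T}.

{A, T}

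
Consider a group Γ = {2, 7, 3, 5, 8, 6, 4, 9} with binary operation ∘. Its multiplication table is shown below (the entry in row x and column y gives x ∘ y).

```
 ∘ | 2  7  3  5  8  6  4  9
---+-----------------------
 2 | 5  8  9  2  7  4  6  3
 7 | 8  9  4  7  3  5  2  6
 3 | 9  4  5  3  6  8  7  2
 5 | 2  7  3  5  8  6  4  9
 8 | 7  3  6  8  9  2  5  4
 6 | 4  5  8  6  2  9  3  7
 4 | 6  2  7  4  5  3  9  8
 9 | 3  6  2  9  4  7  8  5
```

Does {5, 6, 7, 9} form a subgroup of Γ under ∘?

{5, 6, 7, 9} contains the identity 5.
Checking products: every product of two elements of {5, 6, 7, 9} (read from the table) lies in {5, 6, 7, 9}, so the set is closed.
In a finite group, a nonempty closed subset is a subgroup. So {5, 6, 7, 9} ≤ Γ.

Yes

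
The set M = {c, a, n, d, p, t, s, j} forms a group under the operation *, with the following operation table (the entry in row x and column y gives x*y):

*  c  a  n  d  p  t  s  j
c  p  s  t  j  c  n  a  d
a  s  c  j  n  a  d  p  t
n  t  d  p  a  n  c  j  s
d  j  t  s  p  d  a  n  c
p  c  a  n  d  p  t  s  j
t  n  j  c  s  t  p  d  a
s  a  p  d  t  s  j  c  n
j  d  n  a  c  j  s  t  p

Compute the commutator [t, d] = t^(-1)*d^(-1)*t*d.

Identity is p; from the table t^(-1) = t and d^(-1) = d.
t*d = s
s*t = j
j*d = c

c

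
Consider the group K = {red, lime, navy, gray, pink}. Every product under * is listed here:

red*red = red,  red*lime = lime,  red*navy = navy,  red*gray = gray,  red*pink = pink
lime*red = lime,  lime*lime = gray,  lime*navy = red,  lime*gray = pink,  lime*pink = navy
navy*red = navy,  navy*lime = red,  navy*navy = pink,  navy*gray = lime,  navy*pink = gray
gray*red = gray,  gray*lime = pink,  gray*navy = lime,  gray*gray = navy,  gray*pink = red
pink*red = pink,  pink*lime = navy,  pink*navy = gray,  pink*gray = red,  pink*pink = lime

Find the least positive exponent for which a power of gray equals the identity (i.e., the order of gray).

The identity element is red (its row matches the header).
gray^1 = gray
gray^2 = gray * gray = navy
gray^3 = navy * gray = lime
gray^4 = lime * gray = pink
gray^5 = pink * gray = red
The first power of gray equal to the identity is gray^5, so ord(gray) = 5.
(Structurally, K here is isomorphic to the cyclic group Z_5.)

5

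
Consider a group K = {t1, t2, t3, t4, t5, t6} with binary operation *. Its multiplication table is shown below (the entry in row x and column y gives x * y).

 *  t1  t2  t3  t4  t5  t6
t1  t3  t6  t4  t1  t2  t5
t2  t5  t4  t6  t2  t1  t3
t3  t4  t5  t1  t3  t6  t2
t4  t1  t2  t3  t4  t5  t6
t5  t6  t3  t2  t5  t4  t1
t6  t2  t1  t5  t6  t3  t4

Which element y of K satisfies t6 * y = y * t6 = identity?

First locate the identity: row t4 matches the header, so t4 is the identity.
Scan row t6 for t4: t6 * t6 = t4. Hence t6^(-1) = t6.

t6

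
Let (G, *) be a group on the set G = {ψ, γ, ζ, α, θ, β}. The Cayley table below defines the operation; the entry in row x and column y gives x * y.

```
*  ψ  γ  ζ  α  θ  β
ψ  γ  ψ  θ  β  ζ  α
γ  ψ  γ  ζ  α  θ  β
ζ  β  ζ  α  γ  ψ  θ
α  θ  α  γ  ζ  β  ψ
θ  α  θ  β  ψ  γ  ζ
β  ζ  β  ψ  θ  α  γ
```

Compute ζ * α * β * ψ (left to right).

ζ

ζ * α = γ
γ * β = β
β * ψ = ζ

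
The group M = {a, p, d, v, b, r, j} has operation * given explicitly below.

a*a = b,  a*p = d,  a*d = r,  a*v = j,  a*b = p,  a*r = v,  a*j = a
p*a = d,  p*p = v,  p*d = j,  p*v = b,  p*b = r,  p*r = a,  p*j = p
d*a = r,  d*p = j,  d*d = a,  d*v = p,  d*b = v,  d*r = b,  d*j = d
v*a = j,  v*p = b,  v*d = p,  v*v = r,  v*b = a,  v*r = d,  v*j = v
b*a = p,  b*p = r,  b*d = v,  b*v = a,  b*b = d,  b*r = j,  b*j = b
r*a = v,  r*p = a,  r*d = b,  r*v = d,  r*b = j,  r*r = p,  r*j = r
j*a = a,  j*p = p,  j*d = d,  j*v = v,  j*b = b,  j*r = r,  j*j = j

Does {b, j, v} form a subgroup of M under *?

v*v = r, which is not in {b, j, v}.
The subset is not closed under *, so it is not a subgroup.

No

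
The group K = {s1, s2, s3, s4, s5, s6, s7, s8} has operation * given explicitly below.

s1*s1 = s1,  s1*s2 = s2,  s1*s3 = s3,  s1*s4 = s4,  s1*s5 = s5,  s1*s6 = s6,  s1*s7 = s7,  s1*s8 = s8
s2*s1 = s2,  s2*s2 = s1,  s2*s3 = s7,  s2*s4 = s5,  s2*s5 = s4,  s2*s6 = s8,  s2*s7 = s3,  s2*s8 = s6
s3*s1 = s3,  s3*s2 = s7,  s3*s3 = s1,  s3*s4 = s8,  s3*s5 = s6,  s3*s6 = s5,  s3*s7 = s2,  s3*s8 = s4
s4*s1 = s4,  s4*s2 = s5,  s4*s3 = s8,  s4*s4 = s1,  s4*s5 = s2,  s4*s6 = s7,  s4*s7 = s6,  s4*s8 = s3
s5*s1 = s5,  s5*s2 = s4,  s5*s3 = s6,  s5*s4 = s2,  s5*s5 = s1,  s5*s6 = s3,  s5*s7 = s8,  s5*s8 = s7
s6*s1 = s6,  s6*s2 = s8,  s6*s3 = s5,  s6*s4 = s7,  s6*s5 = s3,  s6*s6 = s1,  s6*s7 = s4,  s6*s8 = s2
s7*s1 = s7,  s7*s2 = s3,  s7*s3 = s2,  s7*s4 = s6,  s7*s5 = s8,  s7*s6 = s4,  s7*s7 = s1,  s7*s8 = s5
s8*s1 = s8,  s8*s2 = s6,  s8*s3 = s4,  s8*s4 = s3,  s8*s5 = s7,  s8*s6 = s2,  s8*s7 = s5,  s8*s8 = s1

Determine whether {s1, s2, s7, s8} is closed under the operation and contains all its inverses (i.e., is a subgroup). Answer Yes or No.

s2*s8 = s6, which is not in {s1, s2, s7, s8}.
The subset is not closed under *, so it is not a subgroup.

No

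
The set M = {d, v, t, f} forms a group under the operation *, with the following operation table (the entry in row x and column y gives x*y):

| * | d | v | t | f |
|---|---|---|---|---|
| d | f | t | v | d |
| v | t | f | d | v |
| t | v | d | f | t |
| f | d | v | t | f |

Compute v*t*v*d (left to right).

v*t = d
d*v = t
t*d = v
(Structurally, M here is isomorphic to the Klein four-group V_4.)

v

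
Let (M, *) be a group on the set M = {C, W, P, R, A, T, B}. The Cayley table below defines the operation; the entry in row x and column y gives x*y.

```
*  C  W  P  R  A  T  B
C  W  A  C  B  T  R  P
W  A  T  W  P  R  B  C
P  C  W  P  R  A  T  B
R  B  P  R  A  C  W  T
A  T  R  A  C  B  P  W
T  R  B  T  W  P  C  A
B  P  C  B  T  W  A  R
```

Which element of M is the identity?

The identity e satisfies e*x = x for all x, so its row in the table reproduces the column headers.
Row P reads: C, W, P, R, A, T, B — exactly the header order. So P is the identity.

P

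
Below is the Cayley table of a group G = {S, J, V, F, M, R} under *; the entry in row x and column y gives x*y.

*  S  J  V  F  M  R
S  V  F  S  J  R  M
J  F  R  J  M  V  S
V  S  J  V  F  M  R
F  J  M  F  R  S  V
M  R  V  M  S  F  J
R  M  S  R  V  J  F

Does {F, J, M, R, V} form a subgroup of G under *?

No

J*R = S, which is not in {F, J, M, R, V}.
The subset is not closed under *, so it is not a subgroup.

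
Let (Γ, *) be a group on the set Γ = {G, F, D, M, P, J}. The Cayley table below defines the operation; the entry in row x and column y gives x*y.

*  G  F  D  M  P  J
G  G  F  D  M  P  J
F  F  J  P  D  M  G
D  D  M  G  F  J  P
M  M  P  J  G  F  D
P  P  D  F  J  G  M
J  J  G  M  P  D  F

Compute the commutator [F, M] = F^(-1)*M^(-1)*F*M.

F

Identity is G; from the table F^(-1) = J and M^(-1) = M.
J*M = P
P*F = D
D*M = F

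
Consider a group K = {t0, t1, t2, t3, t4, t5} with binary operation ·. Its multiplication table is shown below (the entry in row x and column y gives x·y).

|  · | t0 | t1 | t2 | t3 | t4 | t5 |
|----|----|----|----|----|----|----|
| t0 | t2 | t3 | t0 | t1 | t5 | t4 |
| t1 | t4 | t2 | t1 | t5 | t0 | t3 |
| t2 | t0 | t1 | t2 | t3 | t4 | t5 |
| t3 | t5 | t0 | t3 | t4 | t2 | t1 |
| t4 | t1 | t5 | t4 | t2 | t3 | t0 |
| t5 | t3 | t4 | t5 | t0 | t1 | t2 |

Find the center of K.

An element z is central iff its row equals its column in the table.
For t4: t4·t0 = t1 ≠ t5 = t0·t4, so t4 ∉ Z.
Checking each element this way leaves Z(K) = {t2}.
(Structurally, K here is isomorphic to the symmetric group S_3.)

{t2}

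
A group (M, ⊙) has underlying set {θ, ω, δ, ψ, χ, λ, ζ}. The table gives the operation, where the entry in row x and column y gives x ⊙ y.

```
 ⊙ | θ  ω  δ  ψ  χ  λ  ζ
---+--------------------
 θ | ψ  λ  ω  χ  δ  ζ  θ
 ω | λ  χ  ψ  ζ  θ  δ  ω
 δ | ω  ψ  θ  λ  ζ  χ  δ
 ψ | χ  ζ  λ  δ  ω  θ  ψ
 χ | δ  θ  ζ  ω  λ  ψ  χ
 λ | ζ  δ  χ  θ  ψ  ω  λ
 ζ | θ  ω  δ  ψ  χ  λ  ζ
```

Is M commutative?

Yes

Check whether the table is symmetric across its main diagonal.
Every entry (row x, col y) equals the entry (row y, col x), so M is abelian.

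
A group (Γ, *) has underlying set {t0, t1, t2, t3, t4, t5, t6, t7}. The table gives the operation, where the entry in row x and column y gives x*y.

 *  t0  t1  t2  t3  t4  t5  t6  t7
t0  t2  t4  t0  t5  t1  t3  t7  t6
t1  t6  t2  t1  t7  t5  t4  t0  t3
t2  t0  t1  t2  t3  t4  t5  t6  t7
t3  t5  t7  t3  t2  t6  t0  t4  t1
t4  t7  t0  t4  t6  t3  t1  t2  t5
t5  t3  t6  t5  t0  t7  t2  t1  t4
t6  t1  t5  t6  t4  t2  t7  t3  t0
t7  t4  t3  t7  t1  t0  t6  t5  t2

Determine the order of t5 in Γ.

2

The identity element is t2 (its row matches the header).
t5^1 = t5
t5^2 = t5*t5 = t2
The first power of t5 equal to the identity is t5^2, so ord(t5) = 2.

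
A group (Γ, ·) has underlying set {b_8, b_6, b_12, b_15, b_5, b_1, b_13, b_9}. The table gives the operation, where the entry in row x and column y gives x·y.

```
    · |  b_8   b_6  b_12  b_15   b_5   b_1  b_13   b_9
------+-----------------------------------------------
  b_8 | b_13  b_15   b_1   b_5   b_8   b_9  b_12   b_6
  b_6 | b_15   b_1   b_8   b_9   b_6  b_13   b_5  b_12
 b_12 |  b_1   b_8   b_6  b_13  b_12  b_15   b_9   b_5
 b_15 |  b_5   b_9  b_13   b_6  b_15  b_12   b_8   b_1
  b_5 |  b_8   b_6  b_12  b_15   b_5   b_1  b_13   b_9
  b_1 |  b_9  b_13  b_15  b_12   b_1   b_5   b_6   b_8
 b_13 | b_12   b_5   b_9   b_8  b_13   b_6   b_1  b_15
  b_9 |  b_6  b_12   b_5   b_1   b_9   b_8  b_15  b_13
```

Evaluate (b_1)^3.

b_1^1 = b_1
b_1^2 = b_1·b_1 = b_5
b_1^3 = b_5·b_1 = b_1
(Structurally, Γ here is isomorphic to the cyclic group Z_8.)

b_1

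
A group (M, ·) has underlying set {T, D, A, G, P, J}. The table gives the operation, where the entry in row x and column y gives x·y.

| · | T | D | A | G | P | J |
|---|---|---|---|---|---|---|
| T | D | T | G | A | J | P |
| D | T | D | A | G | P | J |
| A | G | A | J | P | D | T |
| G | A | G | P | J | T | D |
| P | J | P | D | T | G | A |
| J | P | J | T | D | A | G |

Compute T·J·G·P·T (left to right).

P

T·J = P
P·G = T
T·P = J
J·T = P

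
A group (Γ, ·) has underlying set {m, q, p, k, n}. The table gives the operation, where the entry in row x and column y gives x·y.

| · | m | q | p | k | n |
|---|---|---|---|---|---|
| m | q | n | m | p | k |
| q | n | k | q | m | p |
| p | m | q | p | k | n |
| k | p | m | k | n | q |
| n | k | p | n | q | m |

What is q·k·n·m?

q·k = m
m·n = k
k·m = p

p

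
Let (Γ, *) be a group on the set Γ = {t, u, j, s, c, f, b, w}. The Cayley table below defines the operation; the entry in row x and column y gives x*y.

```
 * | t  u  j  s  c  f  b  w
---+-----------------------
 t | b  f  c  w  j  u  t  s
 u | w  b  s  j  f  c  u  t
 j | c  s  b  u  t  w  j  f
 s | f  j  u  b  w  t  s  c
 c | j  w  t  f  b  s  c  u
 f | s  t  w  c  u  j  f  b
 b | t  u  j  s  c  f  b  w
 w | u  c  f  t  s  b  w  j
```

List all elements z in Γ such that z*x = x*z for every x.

{b, j}

An element z is central iff its row equals its column in the table.
For f: f*u = t ≠ c = u*f, so f ∉ Z.
Checking each element this way leaves Z(Γ) = {b, j}.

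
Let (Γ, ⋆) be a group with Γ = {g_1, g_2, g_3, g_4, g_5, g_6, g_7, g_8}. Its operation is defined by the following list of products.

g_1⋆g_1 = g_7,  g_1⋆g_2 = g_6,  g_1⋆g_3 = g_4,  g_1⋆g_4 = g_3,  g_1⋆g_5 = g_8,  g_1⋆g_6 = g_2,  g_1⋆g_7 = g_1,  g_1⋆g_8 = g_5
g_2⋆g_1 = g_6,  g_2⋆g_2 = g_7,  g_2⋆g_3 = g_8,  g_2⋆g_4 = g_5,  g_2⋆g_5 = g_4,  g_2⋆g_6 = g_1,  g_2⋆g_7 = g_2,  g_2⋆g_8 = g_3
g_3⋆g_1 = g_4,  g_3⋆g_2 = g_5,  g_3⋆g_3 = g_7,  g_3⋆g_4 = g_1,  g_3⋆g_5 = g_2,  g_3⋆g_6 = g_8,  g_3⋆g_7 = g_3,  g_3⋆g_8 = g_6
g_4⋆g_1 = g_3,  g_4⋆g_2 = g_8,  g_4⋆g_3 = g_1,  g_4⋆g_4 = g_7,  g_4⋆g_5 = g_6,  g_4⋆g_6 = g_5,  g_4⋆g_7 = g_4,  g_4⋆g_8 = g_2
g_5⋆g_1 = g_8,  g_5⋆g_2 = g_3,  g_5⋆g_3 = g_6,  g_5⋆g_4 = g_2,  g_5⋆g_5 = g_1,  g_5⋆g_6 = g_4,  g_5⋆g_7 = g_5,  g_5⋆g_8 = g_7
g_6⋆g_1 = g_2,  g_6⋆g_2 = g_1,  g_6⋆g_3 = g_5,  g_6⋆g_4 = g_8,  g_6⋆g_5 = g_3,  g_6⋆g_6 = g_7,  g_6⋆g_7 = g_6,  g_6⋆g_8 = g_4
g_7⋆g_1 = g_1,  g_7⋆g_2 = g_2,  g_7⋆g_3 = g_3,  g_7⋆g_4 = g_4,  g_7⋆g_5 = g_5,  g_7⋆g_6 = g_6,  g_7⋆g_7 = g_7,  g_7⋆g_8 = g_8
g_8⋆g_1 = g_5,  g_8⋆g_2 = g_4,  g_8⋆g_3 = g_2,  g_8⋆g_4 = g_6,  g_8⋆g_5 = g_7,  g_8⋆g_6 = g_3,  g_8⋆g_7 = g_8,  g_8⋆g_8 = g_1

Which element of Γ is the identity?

g_7

The identity e satisfies e ⋆ x = x for all x, so its row in the table reproduces the column headers.
Row g_7 reads: g_1, g_2, g_3, g_4, g_5, g_6, g_7, g_8 — exactly the header order. So g_7 is the identity.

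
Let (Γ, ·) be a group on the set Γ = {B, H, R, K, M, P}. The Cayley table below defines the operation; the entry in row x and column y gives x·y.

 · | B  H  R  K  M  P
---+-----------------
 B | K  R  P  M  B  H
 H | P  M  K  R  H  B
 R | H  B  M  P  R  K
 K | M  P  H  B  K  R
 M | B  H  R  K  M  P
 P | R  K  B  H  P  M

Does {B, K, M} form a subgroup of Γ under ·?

Yes

{B, K, M} contains the identity M.
Checking products: every product of two elements of {B, K, M} (read from the table) lies in {B, K, M}, so the set is closed.
In a finite group, a nonempty closed subset is a subgroup. So {B, K, M} ≤ Γ.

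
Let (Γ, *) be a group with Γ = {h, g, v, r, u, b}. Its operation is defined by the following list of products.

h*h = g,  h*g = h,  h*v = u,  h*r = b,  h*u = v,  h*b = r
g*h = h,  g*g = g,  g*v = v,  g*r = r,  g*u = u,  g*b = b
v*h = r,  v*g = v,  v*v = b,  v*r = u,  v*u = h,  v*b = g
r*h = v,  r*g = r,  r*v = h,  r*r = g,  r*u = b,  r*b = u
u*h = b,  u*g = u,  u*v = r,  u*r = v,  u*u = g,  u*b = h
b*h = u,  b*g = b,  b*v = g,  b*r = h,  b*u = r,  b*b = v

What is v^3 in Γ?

v^1 = v
v^2 = v * v = b
v^3 = b * v = g

g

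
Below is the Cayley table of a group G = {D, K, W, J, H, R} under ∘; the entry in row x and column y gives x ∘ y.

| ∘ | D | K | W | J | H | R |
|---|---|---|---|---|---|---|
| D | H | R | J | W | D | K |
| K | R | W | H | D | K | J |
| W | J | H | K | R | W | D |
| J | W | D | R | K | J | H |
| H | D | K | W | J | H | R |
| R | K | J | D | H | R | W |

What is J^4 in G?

J^1 = J
J^2 = J ∘ J = K
J^3 = K ∘ J = D
J^4 = D ∘ J = W

W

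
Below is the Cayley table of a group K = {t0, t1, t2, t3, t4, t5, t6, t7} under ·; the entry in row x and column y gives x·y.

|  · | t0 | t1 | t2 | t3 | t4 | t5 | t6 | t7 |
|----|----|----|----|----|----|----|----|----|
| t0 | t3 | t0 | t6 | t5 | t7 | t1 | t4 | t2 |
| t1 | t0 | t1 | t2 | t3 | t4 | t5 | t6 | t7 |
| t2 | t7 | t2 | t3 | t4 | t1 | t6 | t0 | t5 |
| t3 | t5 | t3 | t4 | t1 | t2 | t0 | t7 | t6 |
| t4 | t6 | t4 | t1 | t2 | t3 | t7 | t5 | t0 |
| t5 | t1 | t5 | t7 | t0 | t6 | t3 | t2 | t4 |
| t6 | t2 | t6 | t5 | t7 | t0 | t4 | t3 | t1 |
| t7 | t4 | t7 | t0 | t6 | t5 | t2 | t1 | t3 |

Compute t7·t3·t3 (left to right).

t7·t3 = t6
t6·t3 = t7
(Structurally, K here is isomorphic to the quaternion group Q_8.)

t7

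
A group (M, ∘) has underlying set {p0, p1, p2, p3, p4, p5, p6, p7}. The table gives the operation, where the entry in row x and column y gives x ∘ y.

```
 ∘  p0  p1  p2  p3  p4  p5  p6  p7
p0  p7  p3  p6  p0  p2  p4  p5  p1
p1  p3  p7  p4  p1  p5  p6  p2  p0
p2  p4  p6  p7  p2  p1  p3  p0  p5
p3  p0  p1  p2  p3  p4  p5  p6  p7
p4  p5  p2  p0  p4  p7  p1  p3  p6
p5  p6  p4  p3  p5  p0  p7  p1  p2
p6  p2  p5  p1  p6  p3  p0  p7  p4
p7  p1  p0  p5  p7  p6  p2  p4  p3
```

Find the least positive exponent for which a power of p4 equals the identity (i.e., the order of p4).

The identity element is p3 (its row matches the header).
p4^1 = p4
p4^2 = p4 ∘ p4 = p7
p4^3 = p7 ∘ p4 = p6
p4^4 = p6 ∘ p4 = p3
The first power of p4 equal to the identity is p4^4, so ord(p4) = 4.

4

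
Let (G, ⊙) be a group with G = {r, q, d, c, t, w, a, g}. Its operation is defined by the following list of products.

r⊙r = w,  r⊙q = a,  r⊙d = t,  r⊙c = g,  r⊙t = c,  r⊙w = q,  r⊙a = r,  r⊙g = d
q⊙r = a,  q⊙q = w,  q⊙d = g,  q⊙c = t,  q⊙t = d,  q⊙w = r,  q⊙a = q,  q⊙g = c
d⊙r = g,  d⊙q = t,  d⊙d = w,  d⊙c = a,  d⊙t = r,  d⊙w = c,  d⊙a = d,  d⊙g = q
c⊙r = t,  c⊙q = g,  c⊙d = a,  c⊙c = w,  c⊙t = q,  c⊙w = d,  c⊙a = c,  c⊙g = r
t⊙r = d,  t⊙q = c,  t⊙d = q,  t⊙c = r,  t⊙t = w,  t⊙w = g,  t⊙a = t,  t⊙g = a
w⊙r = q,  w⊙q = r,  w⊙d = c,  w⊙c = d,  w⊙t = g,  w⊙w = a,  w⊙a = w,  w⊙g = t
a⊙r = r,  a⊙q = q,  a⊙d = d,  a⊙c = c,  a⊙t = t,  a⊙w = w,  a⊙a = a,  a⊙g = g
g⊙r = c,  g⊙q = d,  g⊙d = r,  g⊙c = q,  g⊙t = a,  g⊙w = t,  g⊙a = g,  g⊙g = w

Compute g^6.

w

g^1 = g
g^2 = g ⊙ g = w
g^3 = w ⊙ g = t
g^4 = t ⊙ g = a
g^5 = a ⊙ g = g
g^6 = g ⊙ g = w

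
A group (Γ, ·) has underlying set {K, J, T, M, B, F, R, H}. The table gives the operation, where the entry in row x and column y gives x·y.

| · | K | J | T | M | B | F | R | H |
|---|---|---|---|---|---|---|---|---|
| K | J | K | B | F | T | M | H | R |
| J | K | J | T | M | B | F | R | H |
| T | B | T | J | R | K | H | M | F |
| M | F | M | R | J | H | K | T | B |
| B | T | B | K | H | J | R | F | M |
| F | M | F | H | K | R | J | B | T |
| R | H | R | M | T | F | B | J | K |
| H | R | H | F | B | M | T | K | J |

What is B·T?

Read row B, column T: B·T = K.
(Structurally, Γ here is isomorphic to the elementary abelian group (Z_2)^3.)

K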